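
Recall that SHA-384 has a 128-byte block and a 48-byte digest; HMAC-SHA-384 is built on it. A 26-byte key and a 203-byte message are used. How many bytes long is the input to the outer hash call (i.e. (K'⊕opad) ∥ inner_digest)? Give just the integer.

176

Key is 26 ≤ 128 bytes, zero-padded: |K'| = 128.
Outer input = (K'⊕opad) ∥ H(inner) → 128 + 48 = 176 bytes.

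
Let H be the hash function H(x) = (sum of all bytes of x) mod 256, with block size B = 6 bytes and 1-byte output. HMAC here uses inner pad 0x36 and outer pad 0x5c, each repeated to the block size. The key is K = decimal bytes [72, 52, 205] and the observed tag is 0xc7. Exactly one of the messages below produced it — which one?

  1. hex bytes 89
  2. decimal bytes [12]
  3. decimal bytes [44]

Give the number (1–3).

Key decimal bytes [72, 52, 205] = 48 34 cd is 3 bytes ≤ B = 6; zero-pad to 6 bytes: K' = 48 34 cd 00 00 00.
K' ⊕ ipad = 7e 02 fb 36 36 36; K' ⊕ opad = 14 68 91 5c 5c 5c.
m1: inner = H(7e 02 fb 36 36 36 89) = a6; tag = H(14 68 91 5c 5c 5c a6) = c7 ← matches
m2: inner = H(7e 02 fb 36 36 36 0c) = 29; tag = H(14 68 91 5c 5c 5c 29) = 4a
m3: inner = H(7e 02 fb 36 36 36 2c) = 49; tag = H(14 68 91 5c 5c 5c 49) = 6a

1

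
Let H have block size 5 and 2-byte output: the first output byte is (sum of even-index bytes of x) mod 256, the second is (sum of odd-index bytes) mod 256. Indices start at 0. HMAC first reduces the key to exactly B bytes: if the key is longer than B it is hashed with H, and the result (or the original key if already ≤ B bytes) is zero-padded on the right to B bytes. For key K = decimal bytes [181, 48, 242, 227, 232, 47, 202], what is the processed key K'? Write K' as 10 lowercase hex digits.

5942000000

|K| = 7 > B = 5, so first hash the key.
H(K): even-index sum = 857 mod 256 = 89; odd-index sum = 322 mod 256 = 66 → 59 42.
Zero-pad H(K) = 59 42 to 5 bytes: K' = 59 42 00 00 00.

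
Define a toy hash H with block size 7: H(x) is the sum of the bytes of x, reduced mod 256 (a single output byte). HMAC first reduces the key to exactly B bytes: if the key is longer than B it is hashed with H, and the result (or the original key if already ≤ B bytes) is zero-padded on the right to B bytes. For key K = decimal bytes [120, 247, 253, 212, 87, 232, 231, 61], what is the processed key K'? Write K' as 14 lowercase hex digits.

a3000000000000

|K| = 8 > B = 7, so first hash the key.
H(K): sum = 120+247+253+212+87+232+231+61 = 1443; mod 256 = 163 → a3.
Zero-pad H(K) = a3 to 7 bytes: K' = a3 00 00 00 00 00 00.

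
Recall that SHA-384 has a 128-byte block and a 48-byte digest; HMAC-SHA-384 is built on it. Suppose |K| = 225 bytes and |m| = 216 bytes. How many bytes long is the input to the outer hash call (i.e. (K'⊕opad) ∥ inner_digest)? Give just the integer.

Key is 225 > 128 bytes, so it is hashed to 48 bytes then zero-padded to 128: |K'| = 128.
Outer input = (K'⊕opad) ∥ H(inner) → 128 + 48 = 176 bytes.

176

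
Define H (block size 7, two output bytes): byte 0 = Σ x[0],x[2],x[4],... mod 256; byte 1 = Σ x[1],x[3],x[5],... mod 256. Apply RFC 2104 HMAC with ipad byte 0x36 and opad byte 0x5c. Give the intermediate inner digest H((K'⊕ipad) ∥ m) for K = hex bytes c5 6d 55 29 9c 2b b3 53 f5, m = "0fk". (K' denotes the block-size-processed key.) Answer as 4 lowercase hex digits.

Key hex bytes c5 6d 55 29 9c 2b b3 53 f5 is 9 bytes > B = 7, so hash it first: H(key) = 5e 14, then zero-pad to 7 bytes: K' = 5e 14 00 00 00 00 00.
K' ⊕ ipad = 68 22 36 36 36 36 36.
Inner input = 68 22 36 36 36 36 36 ∥ 30 66 6b.
Inner hash: even-index sum = 368 mod 256 = 112; odd-index sum = 297 mod 256 = 41 → 70 29.

7029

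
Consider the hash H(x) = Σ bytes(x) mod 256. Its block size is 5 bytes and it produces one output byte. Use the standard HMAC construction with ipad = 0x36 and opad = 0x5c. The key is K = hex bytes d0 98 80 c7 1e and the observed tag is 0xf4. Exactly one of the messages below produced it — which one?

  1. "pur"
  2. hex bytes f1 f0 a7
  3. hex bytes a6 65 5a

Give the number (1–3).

Key hex bytes d0 98 80 c7 1e is exactly B = 5 bytes: K' = d0 98 80 c7 1e.
K' ⊕ ipad = e6 ae b6 f1 28; K' ⊕ opad = 8c c4 dc 9b 42.
m1: inner = H(e6 ae b6 f1 28 70 75 72) = ba; tag = H(8c c4 dc 9b 42 ba) = c3
m2: inner = H(e6 ae b6 f1 28 f1 f0 a7) = eb; tag = H(8c c4 dc 9b 42 eb) = f4 ← matches
m3: inner = H(e6 ae b6 f1 28 a6 65 5a) = c8; tag = H(8c c4 dc 9b 42 c8) = d1

2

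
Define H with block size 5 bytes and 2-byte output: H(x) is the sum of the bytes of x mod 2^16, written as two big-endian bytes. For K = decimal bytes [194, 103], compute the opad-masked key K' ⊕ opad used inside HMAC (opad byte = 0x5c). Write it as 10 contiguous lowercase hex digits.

9e3b5c5c5c

Key decimal bytes [194, 103] = c2 67 is 2 bytes ≤ B = 5; zero-pad to 5 bytes: K' = c2 67 00 00 00.
XOR each byte with 0x5c: c2⊕5c=9e, 67⊕5c=3b, 00⊕5c=5c, 00⊕5c=5c, 00⊕5c=5c.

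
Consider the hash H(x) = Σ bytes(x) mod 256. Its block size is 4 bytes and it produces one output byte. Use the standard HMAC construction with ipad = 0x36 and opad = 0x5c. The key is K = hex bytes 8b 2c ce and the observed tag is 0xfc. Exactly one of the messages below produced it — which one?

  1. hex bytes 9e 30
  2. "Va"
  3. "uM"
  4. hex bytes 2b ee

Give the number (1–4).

3

Key hex bytes 8b 2c ce is 3 bytes ≤ B = 4; zero-pad to 4 bytes: K' = 8b 2c ce 00.
K' ⊕ ipad = bd 1a f8 36; K' ⊕ opad = d7 70 92 5c.
m1: inner = H(bd 1a f8 36 9e 30) = d3; tag = H(d7 70 92 5c d3) = 08
m2: inner = H(bd 1a f8 36 56 61) = bc; tag = H(d7 70 92 5c bc) = f1
m3: inner = H(bd 1a f8 36 75 4d) = c7; tag = H(d7 70 92 5c c7) = fc ← matches
m4: inner = H(bd 1a f8 36 2b ee) = 1e; tag = H(d7 70 92 5c 1e) = 53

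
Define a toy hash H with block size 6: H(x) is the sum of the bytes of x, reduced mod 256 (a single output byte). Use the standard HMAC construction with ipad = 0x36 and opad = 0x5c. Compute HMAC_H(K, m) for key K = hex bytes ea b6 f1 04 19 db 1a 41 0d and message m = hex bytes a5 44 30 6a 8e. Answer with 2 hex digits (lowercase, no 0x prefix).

5f

Key hex bytes ea b6 f1 04 19 db 1a 41 0d is 9 bytes > B = 6, so hash it first: H(key) = f1, then zero-pad to 6 bytes: K' = f1 00 00 00 00 00.
K' ⊕ ipad = c7 36 36 36 36 36.  K' ⊕ opad = ad 5c 5c 5c 5c 5c.
Inner input = (K'⊕ipad) ∥ m = c7 36 36 36 36 36 ∥ a5 44 30 6a 8e.
Inner hash: sum = 199+54+54+54+54+54+165+68+48+106+142 = 998; mod 256 = 230 → e6.
Outer input = (K'⊕opad) ∥ inner = ad 5c 5c 5c 5c 5c ∥ e6.
Outer hash (tag): sum = 173+92+92+92+92+92+230 = 863; mod 256 = 95 → 5f.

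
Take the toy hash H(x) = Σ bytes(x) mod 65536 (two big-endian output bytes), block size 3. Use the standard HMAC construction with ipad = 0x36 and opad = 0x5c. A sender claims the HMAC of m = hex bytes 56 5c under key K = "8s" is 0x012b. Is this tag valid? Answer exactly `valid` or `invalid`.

valid

Key "8s" = 38 73 is 2 bytes ≤ B = 3; zero-pad to 3 bytes: K' = 38 73 00.
K' ⊕ ipad = 0e 45 36; K' ⊕ opad = 64 2f 5c.
Inner hash: sum = 14+69+54+86+92 = 315 → 01 3b.
Outer hash (recomputed tag): sum = 100+47+92+1+59 = 299 → 01 2b.
Recomputed tag = 012b; claimed = 012b → match.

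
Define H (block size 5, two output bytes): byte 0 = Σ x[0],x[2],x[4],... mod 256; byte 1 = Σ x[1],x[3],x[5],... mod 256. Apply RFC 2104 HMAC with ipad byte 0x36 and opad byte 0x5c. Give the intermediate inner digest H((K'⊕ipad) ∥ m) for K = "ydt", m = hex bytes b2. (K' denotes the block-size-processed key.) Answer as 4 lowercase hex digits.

c73a

Key "ydt" = 79 64 74 is 3 bytes ≤ B = 5; zero-pad to 5 bytes: K' = 79 64 74 00 00.
K' ⊕ ipad = 4f 52 42 36 36.
Inner input = 4f 52 42 36 36 ∥ b2.
Inner hash: even-index sum = 199 mod 256 = 199; odd-index sum = 314 mod 256 = 58 → c7 3a.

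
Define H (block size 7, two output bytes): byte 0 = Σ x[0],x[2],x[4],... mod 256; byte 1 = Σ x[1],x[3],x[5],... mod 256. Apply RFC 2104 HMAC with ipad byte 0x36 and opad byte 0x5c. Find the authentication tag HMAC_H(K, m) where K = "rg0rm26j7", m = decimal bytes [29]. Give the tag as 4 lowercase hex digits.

Key "rg0rm26j7" = 72 67 30 72 6d 32 36 6a 37 is 9 bytes > B = 7, so hash it first: H(key) = 7c 75, then zero-pad to 7 bytes: K' = 7c 75 00 00 00 00 00.
K' ⊕ ipad = 4a 43 36 36 36 36 36.  K' ⊕ opad = 20 29 5c 5c 5c 5c 5c.
Inner input = (K'⊕ipad) ∥ m = 4a 43 36 36 36 36 36 ∥ 1d.
Inner hash: even-index sum = 236 mod 256 = 236; odd-index sum = 204 mod 256 = 204 → ec cc.
Outer input = (K'⊕opad) ∥ inner = 20 29 5c 5c 5c 5c 5c ∥ ec cc.
Outer hash (tag): even-index sum = 512 mod 256 = 0; odd-index sum = 461 mod 256 = 205 → 00 cd.

00cd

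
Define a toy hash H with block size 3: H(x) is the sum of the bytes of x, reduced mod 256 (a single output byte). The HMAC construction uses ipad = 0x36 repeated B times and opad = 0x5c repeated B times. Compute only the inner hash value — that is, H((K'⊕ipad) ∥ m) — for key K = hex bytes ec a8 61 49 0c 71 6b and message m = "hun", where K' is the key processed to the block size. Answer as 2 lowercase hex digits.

c7

Key hex bytes ec a8 61 49 0c 71 6b is 7 bytes > B = 3, so hash it first: H(key) = 26, then zero-pad to 3 bytes: K' = 26 00 00.
K' ⊕ ipad = 10 36 36.
Inner input = 10 36 36 ∥ 68 75 6e.
Inner hash: sum = 16+54+54+104+117+110 = 455; mod 256 = 199 → c7.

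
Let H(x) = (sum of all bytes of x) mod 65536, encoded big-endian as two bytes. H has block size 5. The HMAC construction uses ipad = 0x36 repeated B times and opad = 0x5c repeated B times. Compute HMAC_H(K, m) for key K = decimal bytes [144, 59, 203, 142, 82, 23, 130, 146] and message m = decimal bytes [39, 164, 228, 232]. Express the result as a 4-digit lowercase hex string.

0279

Key decimal bytes [144, 59, 203, 142, 82, 23, 130, 146] = 90 3b cb 8e 52 17 82 92 is 8 bytes > B = 5, so hash it first: H(key) = 03 a1, then zero-pad to 5 bytes: K' = 03 a1 00 00 00.
K' ⊕ ipad = 35 97 36 36 36.  K' ⊕ opad = 5f fd 5c 5c 5c.
Inner input = (K'⊕ipad) ∥ m = 35 97 36 36 36 ∥ 27 a4 e4 e8.
Inner hash: sum = 53+151+54+54+54+39+164+228+232 = 1029 → 04 05.
Outer input = (K'⊕opad) ∥ inner = 5f fd 5c 5c 5c ∥ 04 05.
Outer hash (tag): sum = 95+253+92+92+92+4+5 = 633 → 02 79.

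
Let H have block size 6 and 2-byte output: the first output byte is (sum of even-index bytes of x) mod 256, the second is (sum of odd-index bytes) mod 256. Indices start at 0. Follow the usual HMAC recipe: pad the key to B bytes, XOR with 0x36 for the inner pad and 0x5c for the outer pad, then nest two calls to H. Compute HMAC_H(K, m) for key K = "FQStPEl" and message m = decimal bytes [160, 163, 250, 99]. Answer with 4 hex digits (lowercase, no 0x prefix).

2abc

Key "FQStPEl" = 46 51 53 74 50 45 6c is 7 bytes > B = 6, so hash it first: H(key) = 55 0a, then zero-pad to 6 bytes: K' = 55 0a 00 00 00 00.
K' ⊕ ipad = 63 3c 36 36 36 36.  K' ⊕ opad = 09 56 5c 5c 5c 5c.
Inner input = (K'⊕ipad) ∥ m = 63 3c 36 36 36 36 ∥ a0 a3 fa 63.
Inner hash: even-index sum = 617 mod 256 = 105; odd-index sum = 430 mod 256 = 174 → 69 ae.
Outer input = (K'⊕opad) ∥ inner = 09 56 5c 5c 5c 5c ∥ 69 ae.
Outer hash (tag): even-index sum = 298 mod 256 = 42; odd-index sum = 444 mod 256 = 188 → 2a bc.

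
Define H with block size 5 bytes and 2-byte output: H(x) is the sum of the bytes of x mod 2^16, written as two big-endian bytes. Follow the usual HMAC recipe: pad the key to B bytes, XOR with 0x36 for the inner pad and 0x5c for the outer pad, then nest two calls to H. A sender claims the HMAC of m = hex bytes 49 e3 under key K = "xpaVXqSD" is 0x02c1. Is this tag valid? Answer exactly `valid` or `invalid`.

Key "xpaVXqSD" = 78 70 61 56 58 71 53 44 is 8 bytes > B = 5, so hash it first: H(key) = 02 ff, then zero-pad to 5 bytes: K' = 02 ff 00 00 00.
K' ⊕ ipad = 34 c9 36 36 36; K' ⊕ opad = 5e a3 5c 5c 5c.
Inner hash: sum = 52+201+54+54+54+73+227 = 715 → 02 cb.
Outer hash (recomputed tag): sum = 94+163+92+92+92+2+203 = 738 → 02 e2.
Recomputed tag = 02e2; claimed = 02c1 → mismatch.

invalid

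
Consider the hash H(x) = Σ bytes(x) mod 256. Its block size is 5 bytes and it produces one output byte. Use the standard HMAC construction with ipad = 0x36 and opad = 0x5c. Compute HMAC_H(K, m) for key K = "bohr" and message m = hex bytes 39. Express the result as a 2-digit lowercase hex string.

Key "bohr" = 62 6f 68 72 is 4 bytes ≤ B = 5; zero-pad to 5 bytes: K' = 62 6f 68 72 00.
K' ⊕ ipad = 54 59 5e 44 36.  K' ⊕ opad = 3e 33 34 2e 5c.
Inner input = (K'⊕ipad) ∥ m = 54 59 5e 44 36 ∥ 39.
Inner hash: sum = 84+89+94+68+54+57 = 446; mod 256 = 190 → be.
Outer input = (K'⊕opad) ∥ inner = 3e 33 34 2e 5c ∥ be.
Outer hash (tag): sum = 62+51+52+46+92+190 = 493; mod 256 = 237 → ed.

ed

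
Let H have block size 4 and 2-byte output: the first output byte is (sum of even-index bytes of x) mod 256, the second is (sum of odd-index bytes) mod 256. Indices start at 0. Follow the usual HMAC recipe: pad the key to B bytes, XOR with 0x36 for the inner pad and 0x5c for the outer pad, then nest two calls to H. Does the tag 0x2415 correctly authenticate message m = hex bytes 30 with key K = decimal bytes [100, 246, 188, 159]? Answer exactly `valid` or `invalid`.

Key decimal bytes [100, 246, 188, 159] = 64 f6 bc 9f is exactly B = 4 bytes: K' = 64 f6 bc 9f.
K' ⊕ ipad = 52 c0 8a a9; K' ⊕ opad = 38 aa e0 c3.
Inner hash: even-index sum = 268 mod 256 = 12; odd-index sum = 361 mod 256 = 105 → 0c 69.
Outer hash (recomputed tag): even-index sum = 292 mod 256 = 36; odd-index sum = 470 mod 256 = 214 → 24 d6.
Recomputed tag = 24d6; claimed = 2415 → mismatch.

invalid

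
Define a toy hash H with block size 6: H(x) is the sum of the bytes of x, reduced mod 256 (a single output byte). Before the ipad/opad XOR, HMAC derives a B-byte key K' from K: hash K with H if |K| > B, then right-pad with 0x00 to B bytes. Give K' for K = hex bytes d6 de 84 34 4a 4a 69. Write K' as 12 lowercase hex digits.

690000000000

|K| = 7 > B = 6, so first hash the key.
H(K): sum = 214+222+132+52+74+74+105 = 873; mod 256 = 105 → 69.
Zero-pad H(K) = 69 to 6 bytes: K' = 69 00 00 00 00 00.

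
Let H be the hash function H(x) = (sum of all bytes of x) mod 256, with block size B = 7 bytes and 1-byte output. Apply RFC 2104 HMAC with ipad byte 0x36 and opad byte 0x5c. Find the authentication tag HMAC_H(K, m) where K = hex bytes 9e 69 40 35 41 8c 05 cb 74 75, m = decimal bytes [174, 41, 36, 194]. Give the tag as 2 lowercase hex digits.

Key hex bytes 9e 69 40 35 41 8c 05 cb 74 75 is 10 bytes > B = 7, so hash it first: H(key) = 02, then zero-pad to 7 bytes: K' = 02 00 00 00 00 00 00.
K' ⊕ ipad = 34 36 36 36 36 36 36.  K' ⊕ opad = 5e 5c 5c 5c 5c 5c 5c.
Inner input = (K'⊕ipad) ∥ m = 34 36 36 36 36 36 36 ∥ ae 29 24 c2.
Inner hash: sum = 52+54+54+54+54+54+54+174+41+36+194 = 821; mod 256 = 53 → 35.
Outer input = (K'⊕opad) ∥ inner = 5e 5c 5c 5c 5c 5c 5c ∥ 35.
Outer hash (tag): sum = 94+92+92+92+92+92+92+53 = 699; mod 256 = 187 → bb.

bb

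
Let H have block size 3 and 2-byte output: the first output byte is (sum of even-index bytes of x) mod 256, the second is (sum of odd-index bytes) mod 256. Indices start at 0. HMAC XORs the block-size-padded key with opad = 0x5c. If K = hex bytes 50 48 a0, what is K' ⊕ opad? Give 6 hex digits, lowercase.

Key hex bytes 50 48 a0 is exactly B = 3 bytes: K' = 50 48 a0.
XOR each byte with 0x5c: 50⊕5c=0c, 48⊕5c=14, a0⊕5c=fc.

0c14fc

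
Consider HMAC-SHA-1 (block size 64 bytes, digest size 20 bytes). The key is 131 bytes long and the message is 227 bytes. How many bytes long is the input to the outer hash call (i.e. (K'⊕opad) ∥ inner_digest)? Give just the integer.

Key is 131 > 64 bytes, so it is hashed to 20 bytes then zero-padded to 64: |K'| = 64.
Outer input = (K'⊕opad) ∥ H(inner) → 64 + 20 = 84 bytes.

84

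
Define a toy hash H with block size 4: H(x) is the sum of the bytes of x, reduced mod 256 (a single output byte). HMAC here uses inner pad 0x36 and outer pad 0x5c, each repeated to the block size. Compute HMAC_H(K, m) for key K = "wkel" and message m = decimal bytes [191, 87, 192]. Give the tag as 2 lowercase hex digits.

Key "wkel" = 77 6b 65 6c is exactly B = 4 bytes: K' = 77 6b 65 6c.
K' ⊕ ipad = 41 5d 53 5a.  K' ⊕ opad = 2b 37 39 30.
Inner input = (K'⊕ipad) ∥ m = 41 5d 53 5a ∥ bf 57 c0.
Inner hash: sum = 65+93+83+90+191+87+192 = 801; mod 256 = 33 → 21.
Outer input = (K'⊕opad) ∥ inner = 2b 37 39 30 ∥ 21.
Outer hash (tag): sum = 43+55+57+48+33 = 236 → ec.

ec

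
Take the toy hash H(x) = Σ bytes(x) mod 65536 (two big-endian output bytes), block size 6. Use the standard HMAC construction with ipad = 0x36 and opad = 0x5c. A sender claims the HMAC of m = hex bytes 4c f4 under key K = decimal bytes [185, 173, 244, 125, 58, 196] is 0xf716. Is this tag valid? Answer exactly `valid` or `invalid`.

Key decimal bytes [185, 173, 244, 125, 58, 196] = b9 ad f4 7d 3a c4 is exactly B = 6 bytes: K' = b9 ad f4 7d 3a c4.
K' ⊕ ipad = 8f 9b c2 4b 0c f2; K' ⊕ opad = e5 f1 a8 21 66 98.
Inner hash: sum = 143+155+194+75+12+242+76+244 = 1141 → 04 75.
Outer hash (recomputed tag): sum = 229+241+168+33+102+152+4+117 = 1046 → 04 16.
Recomputed tag = 0416; claimed = f716 → mismatch.

invalid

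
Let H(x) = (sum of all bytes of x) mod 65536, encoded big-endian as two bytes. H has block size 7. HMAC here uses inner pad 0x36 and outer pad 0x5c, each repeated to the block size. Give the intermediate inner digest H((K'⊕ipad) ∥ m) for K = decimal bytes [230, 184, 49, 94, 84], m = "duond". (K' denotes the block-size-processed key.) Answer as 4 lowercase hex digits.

Key decimal bytes [230, 184, 49, 94, 84] = e6 b8 31 5e 54 is 5 bytes ≤ B = 7; zero-pad to 7 bytes: K' = e6 b8 31 5e 54 00 00.
K' ⊕ ipad = d0 8e 07 68 62 36 36.
Inner input = d0 8e 07 68 62 36 36 ∥ 64 75 6f 6e 64.
Inner hash: sum = 208+142+7+104+98+54+54+100+117+111+110+100 = 1205 → 04 b5.

04b5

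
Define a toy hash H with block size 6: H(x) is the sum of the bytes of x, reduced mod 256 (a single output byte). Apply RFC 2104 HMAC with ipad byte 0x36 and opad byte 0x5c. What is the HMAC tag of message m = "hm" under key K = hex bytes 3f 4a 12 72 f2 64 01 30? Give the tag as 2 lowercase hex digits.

19

Key hex bytes 3f 4a 12 72 f2 64 01 30 is 8 bytes > B = 6, so hash it first: H(key) = 94, then zero-pad to 6 bytes: K' = 94 00 00 00 00 00.
K' ⊕ ipad = a2 36 36 36 36 36.  K' ⊕ opad = c8 5c 5c 5c 5c 5c.
Inner input = (K'⊕ipad) ∥ m = a2 36 36 36 36 36 ∥ 68 6d.
Inner hash: sum = 162+54+54+54+54+54+104+109 = 645; mod 256 = 133 → 85.
Outer input = (K'⊕opad) ∥ inner = c8 5c 5c 5c 5c 5c ∥ 85.
Outer hash (tag): sum = 200+92+92+92+92+92+133 = 793; mod 256 = 25 → 19.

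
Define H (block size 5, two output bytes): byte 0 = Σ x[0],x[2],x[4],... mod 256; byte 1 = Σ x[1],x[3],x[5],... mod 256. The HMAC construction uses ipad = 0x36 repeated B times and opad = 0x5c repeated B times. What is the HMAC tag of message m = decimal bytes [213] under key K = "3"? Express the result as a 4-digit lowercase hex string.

Key "3" = 33 is 1 byte ≤ B = 5; zero-pad to 5 bytes: K' = 33 00 00 00 00.
K' ⊕ ipad = 05 36 36 36 36.  K' ⊕ opad = 6f 5c 5c 5c 5c.
Inner input = (K'⊕ipad) ∥ m = 05 36 36 36 36 ∥ d5.
Inner hash: even-index sum = 113 mod 256 = 113; odd-index sum = 321 mod 256 = 65 → 71 41.
Outer input = (K'⊕opad) ∥ inner = 6f 5c 5c 5c 5c ∥ 71 41.
Outer hash (tag): even-index sum = 360 mod 256 = 104; odd-index sum = 297 mod 256 = 41 → 68 29.

6829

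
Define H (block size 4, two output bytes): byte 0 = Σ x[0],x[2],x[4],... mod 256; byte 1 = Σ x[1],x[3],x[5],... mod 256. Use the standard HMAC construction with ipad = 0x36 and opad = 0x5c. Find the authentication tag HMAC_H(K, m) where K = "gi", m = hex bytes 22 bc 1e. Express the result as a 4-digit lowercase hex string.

5ee2

Key "gi" = 67 69 is 2 bytes ≤ B = 4; zero-pad to 4 bytes: K' = 67 69 00 00.
K' ⊕ ipad = 51 5f 36 36.  K' ⊕ opad = 3b 35 5c 5c.
Inner input = (K'⊕ipad) ∥ m = 51 5f 36 36 ∥ 22 bc 1e.
Inner hash: even-index sum = 199 mod 256 = 199; odd-index sum = 337 mod 256 = 81 → c7 51.
Outer input = (K'⊕opad) ∥ inner = 3b 35 5c 5c ∥ c7 51.
Outer hash (tag): even-index sum = 350 mod 256 = 94; odd-index sum = 226 mod 256 = 226 → 5e e2.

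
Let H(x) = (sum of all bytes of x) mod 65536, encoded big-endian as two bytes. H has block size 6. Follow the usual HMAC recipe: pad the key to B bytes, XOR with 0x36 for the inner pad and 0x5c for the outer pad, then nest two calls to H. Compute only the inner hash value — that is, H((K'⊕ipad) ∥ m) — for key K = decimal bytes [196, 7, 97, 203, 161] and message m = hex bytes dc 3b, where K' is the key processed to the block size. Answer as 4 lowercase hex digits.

Key decimal bytes [196, 7, 97, 203, 161] = c4 07 61 cb a1 is 5 bytes ≤ B = 6; zero-pad to 6 bytes: K' = c4 07 61 cb a1 00.
K' ⊕ ipad = f2 31 57 fd 97 36.
Inner input = f2 31 57 fd 97 36 ∥ dc 3b.
Inner hash: sum = 242+49+87+253+151+54+220+59 = 1115 → 04 5b.

045b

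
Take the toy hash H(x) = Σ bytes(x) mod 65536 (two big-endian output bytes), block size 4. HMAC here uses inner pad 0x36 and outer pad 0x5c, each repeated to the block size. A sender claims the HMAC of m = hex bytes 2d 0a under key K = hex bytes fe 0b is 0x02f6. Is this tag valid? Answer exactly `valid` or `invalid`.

invalid

Key hex bytes fe 0b is 2 bytes ≤ B = 4; zero-pad to 4 bytes: K' = fe 0b 00 00.
K' ⊕ ipad = c8 3d 36 36; K' ⊕ opad = a2 57 5c 5c.
Inner hash: sum = 200+61+54+54+45+10 = 424 → 01 a8.
Outer hash (recomputed tag): sum = 162+87+92+92+1+168 = 602 → 02 5a.
Recomputed tag = 025a; claimed = 02f6 → mismatch.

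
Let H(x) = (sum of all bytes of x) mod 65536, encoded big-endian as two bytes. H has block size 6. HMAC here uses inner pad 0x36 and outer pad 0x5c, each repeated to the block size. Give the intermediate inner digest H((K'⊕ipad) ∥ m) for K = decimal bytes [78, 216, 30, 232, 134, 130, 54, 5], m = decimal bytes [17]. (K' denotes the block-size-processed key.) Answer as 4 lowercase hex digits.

0177

Key decimal bytes [78, 216, 30, 232, 134, 130, 54, 5] = 4e d8 1e e8 86 82 36 05 is 8 bytes > B = 6, so hash it first: H(key) = 03 6f, then zero-pad to 6 bytes: K' = 03 6f 00 00 00 00.
K' ⊕ ipad = 35 59 36 36 36 36.
Inner input = 35 59 36 36 36 36 ∥ 11.
Inner hash: sum = 53+89+54+54+54+54+17 = 375 → 01 77.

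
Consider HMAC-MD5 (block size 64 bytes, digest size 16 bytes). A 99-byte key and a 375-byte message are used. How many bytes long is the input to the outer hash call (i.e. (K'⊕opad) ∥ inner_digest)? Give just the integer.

Key is 99 > 64 bytes, so it is hashed to 16 bytes then zero-padded to 64: |K'| = 64.
Outer input = (K'⊕opad) ∥ H(inner) → 64 + 16 = 80 bytes.

80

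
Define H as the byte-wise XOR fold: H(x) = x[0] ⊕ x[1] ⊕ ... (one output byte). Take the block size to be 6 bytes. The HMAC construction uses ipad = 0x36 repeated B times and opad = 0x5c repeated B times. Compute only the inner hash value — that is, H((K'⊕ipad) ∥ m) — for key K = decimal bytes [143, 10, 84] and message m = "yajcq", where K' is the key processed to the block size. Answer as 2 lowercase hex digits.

Key decimal bytes [143, 10, 84] = 8f 0a 54 is 3 bytes ≤ B = 6; zero-pad to 6 bytes: K' = 8f 0a 54 00 00 00.
K' ⊕ ipad = b9 3c 62 36 36 36.
Inner input = b9 3c 62 36 36 36 ∥ 79 61 6a 63 71.
Inner hash: XOR b9⊕3c⊕62⊕36⊕36⊕36⊕79⊕61⊕6a⊕63⊕71 = b1.

b1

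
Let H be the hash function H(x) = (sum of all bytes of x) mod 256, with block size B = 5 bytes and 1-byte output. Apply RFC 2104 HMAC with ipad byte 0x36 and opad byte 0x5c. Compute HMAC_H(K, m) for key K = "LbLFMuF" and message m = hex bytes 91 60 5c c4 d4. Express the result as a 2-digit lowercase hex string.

Key "LbLFMuF" = 4c 62 4c 46 4d 75 46 is 7 bytes > B = 5, so hash it first: H(key) = 48, then zero-pad to 5 bytes: K' = 48 00 00 00 00.
K' ⊕ ipad = 7e 36 36 36 36.  K' ⊕ opad = 14 5c 5c 5c 5c.
Inner input = (K'⊕ipad) ∥ m = 7e 36 36 36 36 ∥ 91 60 5c c4 d4.
Inner hash: sum = 126+54+54+54+54+145+96+92+196+212 = 1083; mod 256 = 59 → 3b.
Outer input = (K'⊕opad) ∥ inner = 14 5c 5c 5c 5c ∥ 3b.
Outer hash (tag): sum = 20+92+92+92+92+59 = 447; mod 256 = 191 → bf.

bf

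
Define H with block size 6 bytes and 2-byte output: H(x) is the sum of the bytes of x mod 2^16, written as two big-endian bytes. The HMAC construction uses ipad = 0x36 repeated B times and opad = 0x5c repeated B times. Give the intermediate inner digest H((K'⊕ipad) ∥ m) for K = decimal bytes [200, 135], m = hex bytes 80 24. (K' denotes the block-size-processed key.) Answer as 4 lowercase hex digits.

032b

Key decimal bytes [200, 135] = c8 87 is 2 bytes ≤ B = 6; zero-pad to 6 bytes: K' = c8 87 00 00 00 00.
K' ⊕ ipad = fe b1 36 36 36 36.
Inner input = fe b1 36 36 36 36 ∥ 80 24.
Inner hash: sum = 254+177+54+54+54+54+128+36 = 811 → 03 2b.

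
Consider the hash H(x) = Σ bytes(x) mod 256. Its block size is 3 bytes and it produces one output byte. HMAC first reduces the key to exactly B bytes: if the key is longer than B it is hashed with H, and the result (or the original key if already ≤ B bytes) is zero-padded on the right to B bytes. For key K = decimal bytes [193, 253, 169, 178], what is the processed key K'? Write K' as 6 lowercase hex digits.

|K| = 4 > B = 3, so first hash the key.
H(K): sum = 193+253+169+178 = 793; mod 256 = 25 → 19.
Zero-pad H(K) = 19 to 3 bytes: K' = 19 00 00.

190000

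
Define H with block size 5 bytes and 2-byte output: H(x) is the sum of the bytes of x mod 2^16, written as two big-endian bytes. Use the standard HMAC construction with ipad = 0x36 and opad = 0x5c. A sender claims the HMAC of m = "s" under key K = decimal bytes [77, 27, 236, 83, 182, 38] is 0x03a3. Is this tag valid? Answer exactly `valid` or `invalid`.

Key decimal bytes [77, 27, 236, 83, 182, 38] = 4d 1b ec 53 b6 26 is 6 bytes > B = 5, so hash it first: H(key) = 02 83, then zero-pad to 5 bytes: K' = 02 83 00 00 00.
K' ⊕ ipad = 34 b5 36 36 36; K' ⊕ opad = 5e df 5c 5c 5c.
Inner hash: sum = 52+181+54+54+54+115 = 510 → 01 fe.
Outer hash (recomputed tag): sum = 94+223+92+92+92+1+254 = 848 → 03 50.
Recomputed tag = 0350; claimed = 03a3 → mismatch.

invalid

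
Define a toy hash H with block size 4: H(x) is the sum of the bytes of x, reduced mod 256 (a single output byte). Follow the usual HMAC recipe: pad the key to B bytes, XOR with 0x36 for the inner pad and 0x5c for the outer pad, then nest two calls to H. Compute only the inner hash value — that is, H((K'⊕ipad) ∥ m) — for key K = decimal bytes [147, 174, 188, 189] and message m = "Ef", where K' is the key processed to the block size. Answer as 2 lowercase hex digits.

Key decimal bytes [147, 174, 188, 189] = 93 ae bc bd is exactly B = 4 bytes: K' = 93 ae bc bd.
K' ⊕ ipad = a5 98 8a 8b.
Inner input = a5 98 8a 8b ∥ 45 66.
Inner hash: sum = 165+152+138+139+69+102 = 765; mod 256 = 253 → fd.

fd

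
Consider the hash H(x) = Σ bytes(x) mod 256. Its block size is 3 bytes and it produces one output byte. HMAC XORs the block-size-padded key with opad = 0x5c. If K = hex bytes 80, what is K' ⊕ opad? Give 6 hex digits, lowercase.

Key hex bytes 80 is 1 byte ≤ B = 3; zero-pad to 3 bytes: K' = 80 00 00.
XOR each byte with 0x5c: 80⊕5c=dc, 00⊕5c=5c, 00⊕5c=5c.

dc5c5c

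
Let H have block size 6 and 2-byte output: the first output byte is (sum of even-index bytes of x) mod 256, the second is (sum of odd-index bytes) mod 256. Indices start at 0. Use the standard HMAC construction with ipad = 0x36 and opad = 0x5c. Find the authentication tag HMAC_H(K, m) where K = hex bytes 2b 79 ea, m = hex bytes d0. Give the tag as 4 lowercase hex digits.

8898

Key hex bytes 2b 79 ea is 3 bytes ≤ B = 6; zero-pad to 6 bytes: K' = 2b 79 ea 00 00 00.
K' ⊕ ipad = 1d 4f dc 36 36 36.  K' ⊕ opad = 77 25 b6 5c 5c 5c.
Inner input = (K'⊕ipad) ∥ m = 1d 4f dc 36 36 36 ∥ d0.
Inner hash: even-index sum = 511 mod 256 = 255; odd-index sum = 187 mod 256 = 187 → ff bb.
Outer input = (K'⊕opad) ∥ inner = 77 25 b6 5c 5c 5c ∥ ff bb.
Outer hash (tag): even-index sum = 648 mod 256 = 136; odd-index sum = 408 mod 256 = 152 → 88 98.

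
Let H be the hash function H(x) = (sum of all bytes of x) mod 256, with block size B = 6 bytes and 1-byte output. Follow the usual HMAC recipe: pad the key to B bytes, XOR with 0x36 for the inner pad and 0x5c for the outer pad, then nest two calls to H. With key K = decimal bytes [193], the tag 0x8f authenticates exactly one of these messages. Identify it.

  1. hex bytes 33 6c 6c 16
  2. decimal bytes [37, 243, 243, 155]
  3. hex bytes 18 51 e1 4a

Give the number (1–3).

Key decimal bytes [193] = c1 is 1 byte ≤ B = 6; zero-pad to 6 bytes: K' = c1 00 00 00 00 00.
K' ⊕ ipad = f7 36 36 36 36 36; K' ⊕ opad = 9d 5c 5c 5c 5c 5c.
m1: inner = H(f7 36 36 36 36 36 33 6c 6c 16) = 26; tag = H(9d 5c 5c 5c 5c 5c 26) = 8f ← matches
m2: inner = H(f7 36 36 36 36 36 25 f3 f3 9b) = ab; tag = H(9d 5c 5c 5c 5c 5c ab) = 14
m3: inner = H(f7 36 36 36 36 36 18 51 e1 4a) = 99; tag = H(9d 5c 5c 5c 5c 5c 99) = 02

1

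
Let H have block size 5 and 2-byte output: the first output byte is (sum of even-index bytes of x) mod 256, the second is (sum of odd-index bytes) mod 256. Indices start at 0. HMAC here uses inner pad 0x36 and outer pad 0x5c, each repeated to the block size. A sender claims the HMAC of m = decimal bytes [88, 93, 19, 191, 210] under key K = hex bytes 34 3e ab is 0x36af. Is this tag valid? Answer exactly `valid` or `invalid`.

valid

Key hex bytes 34 3e ab is 3 bytes ≤ B = 5; zero-pad to 5 bytes: K' = 34 3e ab 00 00.
K' ⊕ ipad = 02 08 9d 36 36; K' ⊕ opad = 68 62 f7 5c 5c.
Inner hash: even-index sum = 497 mod 256 = 241; odd-index sum = 379 mod 256 = 123 → f1 7b.
Outer hash (recomputed tag): even-index sum = 566 mod 256 = 54; odd-index sum = 431 mod 256 = 175 → 36 af.
Recomputed tag = 36af; claimed = 36af → match.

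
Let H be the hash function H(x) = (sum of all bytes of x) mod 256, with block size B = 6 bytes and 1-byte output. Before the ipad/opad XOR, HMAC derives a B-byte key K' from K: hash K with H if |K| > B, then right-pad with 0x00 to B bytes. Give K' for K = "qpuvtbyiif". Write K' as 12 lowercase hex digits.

530000000000

|K| = 10 > B = 6, so first hash the key.
H(K): sum = 113+112+117+118+116+98+121+105+105+102 = 1107; mod 256 = 83 → 53.
Zero-pad H(K) = 53 to 6 bytes: K' = 53 00 00 00 00 00.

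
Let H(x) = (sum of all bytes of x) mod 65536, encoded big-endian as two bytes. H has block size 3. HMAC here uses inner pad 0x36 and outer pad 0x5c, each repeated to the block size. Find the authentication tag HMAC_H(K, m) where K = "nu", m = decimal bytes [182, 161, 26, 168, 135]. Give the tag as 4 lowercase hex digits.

Key "nu" = 6e 75 is 2 bytes ≤ B = 3; zero-pad to 3 bytes: K' = 6e 75 00.
K' ⊕ ipad = 58 43 36.  K' ⊕ opad = 32 29 5c.
Inner input = (K'⊕ipad) ∥ m = 58 43 36 ∥ b6 a1 1a a8 87.
Inner hash: sum = 88+67+54+182+161+26+168+135 = 881 → 03 71.
Outer input = (K'⊕opad) ∥ inner = 32 29 5c ∥ 03 71.
Outer hash (tag): sum = 50+41+92+3+113 = 299 → 01 2b.

012b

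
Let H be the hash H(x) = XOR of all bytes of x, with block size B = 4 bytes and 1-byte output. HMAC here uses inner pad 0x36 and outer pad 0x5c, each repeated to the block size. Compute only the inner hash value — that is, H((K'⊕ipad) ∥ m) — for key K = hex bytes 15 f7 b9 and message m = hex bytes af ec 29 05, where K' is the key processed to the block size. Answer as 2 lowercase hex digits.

Key hex bytes 15 f7 b9 is 3 bytes ≤ B = 4; zero-pad to 4 bytes: K' = 15 f7 b9 00.
K' ⊕ ipad = 23 c1 8f 36.
Inner input = 23 c1 8f 36 ∥ af ec 29 05.
Inner hash: XOR 23⊕c1⊕8f⊕36⊕af⊕ec⊕29⊕05 = 34.

34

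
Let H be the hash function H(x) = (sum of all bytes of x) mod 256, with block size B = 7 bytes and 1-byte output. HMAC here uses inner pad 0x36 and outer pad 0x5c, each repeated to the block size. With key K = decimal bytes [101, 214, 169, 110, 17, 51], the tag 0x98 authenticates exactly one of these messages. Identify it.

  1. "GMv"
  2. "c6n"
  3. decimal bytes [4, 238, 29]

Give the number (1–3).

Key decimal bytes [101, 214, 169, 110, 17, 51] = 65 d6 a9 6e 11 33 is 6 bytes ≤ B = 7; zero-pad to 7 bytes: K' = 65 d6 a9 6e 11 33 00.
K' ⊕ ipad = 53 e0 9f 58 27 05 36; K' ⊕ opad = 39 8a f5 32 4d 6f 5c.
m1: inner = H(53 e0 9f 58 27 05 36 47 4d 76) = 96; tag = H(39 8a f5 32 4d 6f 5c 96) = 98 ← matches
m2: inner = H(53 e0 9f 58 27 05 36 63 36 6e) = 93; tag = H(39 8a f5 32 4d 6f 5c 93) = 95
m3: inner = H(53 e0 9f 58 27 05 36 04 ee 1d) = 9b; tag = H(39 8a f5 32 4d 6f 5c 9b) = 9d

1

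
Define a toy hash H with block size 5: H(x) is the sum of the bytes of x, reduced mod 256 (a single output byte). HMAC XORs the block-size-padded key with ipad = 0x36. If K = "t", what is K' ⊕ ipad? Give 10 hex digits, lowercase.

Key "t" = 74 is 1 byte ≤ B = 5; zero-pad to 5 bytes: K' = 74 00 00 00 00.
XOR each byte with 0x36: 74⊕36=42, 00⊕36=36, 00⊕36=36, 00⊕36=36, 00⊕36=36.

4236363636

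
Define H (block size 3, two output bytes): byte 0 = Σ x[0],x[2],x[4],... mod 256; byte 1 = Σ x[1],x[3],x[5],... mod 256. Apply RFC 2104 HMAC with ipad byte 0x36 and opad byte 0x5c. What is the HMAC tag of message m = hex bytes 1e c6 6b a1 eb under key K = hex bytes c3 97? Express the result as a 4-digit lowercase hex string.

Key hex bytes c3 97 is 2 bytes ≤ B = 3; zero-pad to 3 bytes: K' = c3 97 00.
K' ⊕ ipad = f5 a1 36.  K' ⊕ opad = 9f cb 5c.
Inner input = (K'⊕ipad) ∥ m = f5 a1 36 ∥ 1e c6 6b a1 eb.
Inner hash: even-index sum = 658 mod 256 = 146; odd-index sum = 533 mod 256 = 21 → 92 15.
Outer input = (K'⊕opad) ∥ inner = 9f cb 5c ∥ 92 15.
Outer hash (tag): even-index sum = 272 mod 256 = 16; odd-index sum = 349 mod 256 = 93 → 10 5d.

105d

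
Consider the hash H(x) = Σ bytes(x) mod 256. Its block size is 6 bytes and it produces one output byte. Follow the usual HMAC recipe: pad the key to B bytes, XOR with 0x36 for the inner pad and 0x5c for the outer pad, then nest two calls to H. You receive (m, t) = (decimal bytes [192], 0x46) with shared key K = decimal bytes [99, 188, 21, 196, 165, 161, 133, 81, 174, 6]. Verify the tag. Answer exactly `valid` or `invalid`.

invalid

Key decimal bytes [99, 188, 21, 196, 165, 161, 133, 81, 174, 6] = 63 bc 15 c4 a5 a1 85 51 ae 06 is 10 bytes > B = 6, so hash it first: H(key) = c8, then zero-pad to 6 bytes: K' = c8 00 00 00 00 00.
K' ⊕ ipad = fe 36 36 36 36 36; K' ⊕ opad = 94 5c 5c 5c 5c 5c.
Inner hash: sum = 254+54+54+54+54+54+192 = 716; mod 256 = 204 → cc.
Outer hash (recomputed tag): sum = 148+92+92+92+92+92+204 = 812; mod 256 = 44 → 2c.
Recomputed tag = 2c; claimed = 46 → mismatch.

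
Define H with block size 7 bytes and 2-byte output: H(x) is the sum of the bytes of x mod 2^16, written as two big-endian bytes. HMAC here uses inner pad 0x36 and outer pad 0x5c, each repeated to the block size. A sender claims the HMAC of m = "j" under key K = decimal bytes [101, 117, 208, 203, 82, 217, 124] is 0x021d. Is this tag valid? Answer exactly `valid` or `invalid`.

invalid

Key decimal bytes [101, 117, 208, 203, 82, 217, 124] = 65 75 d0 cb 52 d9 7c is exactly B = 7 bytes: K' = 65 75 d0 cb 52 d9 7c.
K' ⊕ ipad = 53 43 e6 fd 64 ef 4a; K' ⊕ opad = 39 29 8c 97 0e 85 20.
Inner hash: sum = 83+67+230+253+100+239+74+106 = 1152 → 04 80.
Outer hash (recomputed tag): sum = 57+41+140+151+14+133+32+4+128 = 700 → 02 bc.
Recomputed tag = 02bc; claimed = 021d → mismatch.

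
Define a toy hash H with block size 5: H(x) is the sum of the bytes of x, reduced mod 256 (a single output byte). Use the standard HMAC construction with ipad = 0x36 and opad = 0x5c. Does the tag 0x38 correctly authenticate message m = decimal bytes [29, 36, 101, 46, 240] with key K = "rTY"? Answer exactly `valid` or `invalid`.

Key "rTY" = 72 54 59 is 3 bytes ≤ B = 5; zero-pad to 5 bytes: K' = 72 54 59 00 00.
K' ⊕ ipad = 44 62 6f 36 36; K' ⊕ opad = 2e 08 05 5c 5c.
Inner hash: sum = 68+98+111+54+54+29+36+101+46+240 = 837; mod 256 = 69 → 45.
Outer hash (recomputed tag): sum = 46+8+5+92+92+69 = 312; mod 256 = 56 → 38.
Recomputed tag = 38; claimed = 38 → match.

valid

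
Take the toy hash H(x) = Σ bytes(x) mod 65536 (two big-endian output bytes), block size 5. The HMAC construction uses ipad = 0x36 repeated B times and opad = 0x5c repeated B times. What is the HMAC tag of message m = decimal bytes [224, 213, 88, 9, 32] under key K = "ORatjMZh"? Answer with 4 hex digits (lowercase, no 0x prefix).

030d

Key "ORatjMZh" = 4f 52 61 74 6a 4d 5a 68 is 8 bytes > B = 5, so hash it first: H(key) = 02 ef, then zero-pad to 5 bytes: K' = 02 ef 00 00 00.
K' ⊕ ipad = 34 d9 36 36 36.  K' ⊕ opad = 5e b3 5c 5c 5c.
Inner input = (K'⊕ipad) ∥ m = 34 d9 36 36 36 ∥ e0 d5 58 09 20.
Inner hash: sum = 52+217+54+54+54+224+213+88+9+32 = 997 → 03 e5.
Outer input = (K'⊕opad) ∥ inner = 5e b3 5c 5c 5c ∥ 03 e5.
Outer hash (tag): sum = 94+179+92+92+92+3+229 = 781 → 03 0d.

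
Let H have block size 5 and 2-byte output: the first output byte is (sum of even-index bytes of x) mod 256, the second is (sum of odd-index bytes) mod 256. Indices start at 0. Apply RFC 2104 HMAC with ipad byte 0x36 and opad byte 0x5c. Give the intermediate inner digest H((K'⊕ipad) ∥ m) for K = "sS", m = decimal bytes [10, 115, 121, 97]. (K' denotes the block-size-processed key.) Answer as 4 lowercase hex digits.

Key "sS" = 73 53 is 2 bytes ≤ B = 5; zero-pad to 5 bytes: K' = 73 53 00 00 00.
K' ⊕ ipad = 45 65 36 36 36.
Inner input = 45 65 36 36 36 ∥ 0a 73 79 61.
Inner hash: even-index sum = 389 mod 256 = 133; odd-index sum = 286 mod 256 = 30 → 85 1e.

851e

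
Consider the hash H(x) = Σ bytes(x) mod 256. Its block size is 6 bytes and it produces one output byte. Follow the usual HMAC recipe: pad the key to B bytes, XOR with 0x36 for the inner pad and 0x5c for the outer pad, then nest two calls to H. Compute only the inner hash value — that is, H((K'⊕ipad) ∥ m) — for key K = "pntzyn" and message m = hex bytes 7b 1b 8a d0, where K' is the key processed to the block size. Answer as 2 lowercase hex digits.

Key "pntzyn" = 70 6e 74 7a 79 6e is exactly B = 6 bytes: K' = 70 6e 74 7a 79 6e.
K' ⊕ ipad = 46 58 42 4c 4f 58.
Inner input = 46 58 42 4c 4f 58 ∥ 7b 1b 8a d0.
Inner hash: sum = 70+88+66+76+79+88+123+27+138+208 = 963; mod 256 = 195 → c3.

c3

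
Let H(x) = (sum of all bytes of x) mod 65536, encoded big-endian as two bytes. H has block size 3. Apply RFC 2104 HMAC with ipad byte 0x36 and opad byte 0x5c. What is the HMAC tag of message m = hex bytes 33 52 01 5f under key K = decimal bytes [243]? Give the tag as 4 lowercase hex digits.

Key decimal bytes [243] = f3 is 1 byte ≤ B = 3; zero-pad to 3 bytes: K' = f3 00 00.
K' ⊕ ipad = c5 36 36.  K' ⊕ opad = af 5c 5c.
Inner input = (K'⊕ipad) ∥ m = c5 36 36 ∥ 33 52 01 5f.
Inner hash: sum = 197+54+54+51+82+1+95 = 534 → 02 16.
Outer input = (K'⊕opad) ∥ inner = af 5c 5c ∥ 02 16.
Outer hash (tag): sum = 175+92+92+2+22 = 383 → 01 7f.

017f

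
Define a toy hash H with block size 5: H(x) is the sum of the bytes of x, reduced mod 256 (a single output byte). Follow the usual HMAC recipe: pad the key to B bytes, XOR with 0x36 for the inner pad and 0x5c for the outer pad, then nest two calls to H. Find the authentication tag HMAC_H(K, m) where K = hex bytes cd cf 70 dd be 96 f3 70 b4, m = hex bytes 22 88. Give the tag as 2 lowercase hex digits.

5c

Key hex bytes cd cf 70 dd be 96 f3 70 b4 is 9 bytes > B = 5, so hash it first: H(key) = 54, then zero-pad to 5 bytes: K' = 54 00 00 00 00.
K' ⊕ ipad = 62 36 36 36 36.  K' ⊕ opad = 08 5c 5c 5c 5c.
Inner input = (K'⊕ipad) ∥ m = 62 36 36 36 36 ∥ 22 88.
Inner hash: sum = 98+54+54+54+54+34+136 = 484; mod 256 = 228 → e4.
Outer input = (K'⊕opad) ∥ inner = 08 5c 5c 5c 5c ∥ e4.
Outer hash (tag): sum = 8+92+92+92+92+228 = 604; mod 256 = 92 → 5c.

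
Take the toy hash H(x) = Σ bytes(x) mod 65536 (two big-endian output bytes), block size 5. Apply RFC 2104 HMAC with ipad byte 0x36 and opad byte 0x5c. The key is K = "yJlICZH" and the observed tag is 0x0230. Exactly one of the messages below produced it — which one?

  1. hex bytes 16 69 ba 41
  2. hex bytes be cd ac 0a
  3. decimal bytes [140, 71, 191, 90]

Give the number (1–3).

Key "yJlICZH" = 79 4a 6c 49 43 5a 48 is 7 bytes > B = 5, so hash it first: H(key) = 02 5d, then zero-pad to 5 bytes: K' = 02 5d 00 00 00.
K' ⊕ ipad = 34 6b 36 36 36; K' ⊕ opad = 5e 01 5c 5c 5c.
m1: inner = H(34 6b 36 36 36 16 69 ba 41) = 02 bb; tag = H(5e 01 5c 5c 5c 02 bb) = 0230 ← matches
m2: inner = H(34 6b 36 36 36 be cd ac 0a) = 03 82; tag = H(5e 01 5c 5c 5c 03 82) = 01f8
m3: inner = H(34 6b 36 36 36 8c 47 bf 5a) = 03 2d; tag = H(5e 01 5c 5c 5c 03 2d) = 01a3

1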